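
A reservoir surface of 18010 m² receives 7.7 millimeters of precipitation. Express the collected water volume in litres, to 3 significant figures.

139000 litres

1 mm over 1 m² is 1 L, so volume = 7.7 × 18010 = 138677 L ≈ 139000 L.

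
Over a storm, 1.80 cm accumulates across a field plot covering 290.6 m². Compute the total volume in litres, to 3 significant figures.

5230 litres

Depth: 1.80 cm × 10 = 18 mm.
1 mm over 1 m² is 1 L, so volume = 18 × 290.6 = 5230.8 L ≈ 5230 L.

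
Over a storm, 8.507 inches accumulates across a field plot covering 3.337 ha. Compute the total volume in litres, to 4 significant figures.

7211000 litres

Depth: 8.507 in × 25.4 = 216.0778 mm.
Area: 3.337 ha = 33370 m².
1 mm over 1 m² is 1 L, so volume = 216.0778 × 33370 = 7210516.2 L ≈ 7211000 L.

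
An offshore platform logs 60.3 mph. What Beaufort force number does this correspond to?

60.3 mph = 27.0 m/s, which is Beaufort 10 (storm, 24.5–28.4 m/s).

Beaufort force 10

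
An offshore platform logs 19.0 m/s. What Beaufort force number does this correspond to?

19.0 m/s lies in the Beaufort 8 band (gale, 17.2–20.7 m/s).

Beaufort force 8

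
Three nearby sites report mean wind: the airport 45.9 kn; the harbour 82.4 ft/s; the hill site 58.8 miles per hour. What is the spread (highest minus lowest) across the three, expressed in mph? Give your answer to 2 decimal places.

the airport: 45.9 kt = 52.8208 mph.
the harbour: 82.4 ft/s = 56.1818 mph.
Spread: 58.8000 − 52.8208 = 5.98 mph.

5.98 mph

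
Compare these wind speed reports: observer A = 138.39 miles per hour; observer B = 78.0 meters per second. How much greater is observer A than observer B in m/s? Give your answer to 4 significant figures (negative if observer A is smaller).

observer A: 138.39 mph = 61.8659 m/s.
Difference: 61.8659 − 78.0000 = -16.13 m/s.

-16.13 m/s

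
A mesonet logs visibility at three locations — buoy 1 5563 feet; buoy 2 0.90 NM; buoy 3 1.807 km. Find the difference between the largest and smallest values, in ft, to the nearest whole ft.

460 ft

buoy 2: 0.90 nmi = 5468.50 ft.
buoy 3: 1.807 km = 5928.48 ft.
Spread: 5928.48 − 5468.50 = 460 ft.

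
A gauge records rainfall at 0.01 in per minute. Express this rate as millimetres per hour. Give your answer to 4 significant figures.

0.01 in/minute × 25.4 mm/in × 60 minute/hour = 15.24 mm/hour.

15.24 mm/hour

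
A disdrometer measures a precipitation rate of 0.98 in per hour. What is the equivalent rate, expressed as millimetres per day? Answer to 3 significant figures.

0.98 in/hour × 25.4 mm/in × 24 hour/day = 597 mm/day.

597 mm/day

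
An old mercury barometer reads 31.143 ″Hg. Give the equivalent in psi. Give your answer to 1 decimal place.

15.3 psi

1 inHg = 0.491154 psi, so 31.143 × 0.491154 = 15.3 psi.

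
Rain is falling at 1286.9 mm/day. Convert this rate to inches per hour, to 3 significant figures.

2.11 in/hour

1286.9 mm/day × 0.0393701 in/mm × 0.0416667 day/hour = 2.11 in/hour.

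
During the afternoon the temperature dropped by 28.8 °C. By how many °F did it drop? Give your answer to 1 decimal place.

51.8 °F

For a temperature change the 32° offset cancels: Δ°F = 28.8 × 1.8 = 51.8 °F.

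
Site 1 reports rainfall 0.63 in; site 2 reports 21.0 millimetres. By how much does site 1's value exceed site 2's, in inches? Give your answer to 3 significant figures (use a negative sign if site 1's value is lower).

site 2: 21.0 mm = 0.82677 in.
Difference: 0.63000 − 0.82677 = -0.197 in.

-0.197 in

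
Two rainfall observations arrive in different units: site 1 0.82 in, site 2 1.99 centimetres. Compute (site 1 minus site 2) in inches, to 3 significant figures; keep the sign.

site 2: 1.99 cm = 0.783465 in.
Difference: 0.820000 − 0.783465 = 0.0365 in.

0.0365 in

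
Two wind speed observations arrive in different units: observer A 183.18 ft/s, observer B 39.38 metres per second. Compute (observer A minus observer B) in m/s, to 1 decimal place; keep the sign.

observer A: 183.18 ft/s = 55.833 m/s.
Difference: 55.833 − 39.380 = 16.5 m/s.

16.5 m/s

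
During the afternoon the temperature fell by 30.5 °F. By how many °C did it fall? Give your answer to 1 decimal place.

16.9 °C

Converting a difference, only the 9/5 scale factor applies: Δ°C = 30.5 × 0.5556 = 16.9 °C.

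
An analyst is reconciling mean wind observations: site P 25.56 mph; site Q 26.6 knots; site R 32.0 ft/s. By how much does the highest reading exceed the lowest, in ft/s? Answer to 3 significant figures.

12.9 ft/s

site P: 25.56 mph = 37.488 ft/s.
site Q: 26.6 kt = 44.896 ft/s.
Spread: 44.896 − 32.000 = 12.9 ft/s.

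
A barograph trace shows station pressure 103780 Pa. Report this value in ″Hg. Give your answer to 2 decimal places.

30.65 inHg

1 Pa = 0.0002953 inHg, so 103780 × 0.0002953 = 30.65 inHg.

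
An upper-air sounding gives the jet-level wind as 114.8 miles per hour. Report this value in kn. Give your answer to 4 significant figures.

1 mph = 0.868976 kt, so 114.8 × 0.868976 = 99.76 kt.

99.76 kt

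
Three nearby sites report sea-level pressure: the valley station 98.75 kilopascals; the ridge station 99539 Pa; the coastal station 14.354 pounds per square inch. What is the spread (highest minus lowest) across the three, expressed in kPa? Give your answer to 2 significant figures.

0.79 kPa

the ridge station: 99539 Pa = 99.5390 kPa.
the coastal station: 14.354 psi = 98.9673 kPa.
Spread: 99.5390 − 98.7500 = 0.79 kPa.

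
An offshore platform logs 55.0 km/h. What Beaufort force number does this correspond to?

Beaufort force 7

55.0 km/h = 15.3 m/s, which is Beaufort 7 (near gale, 13.9–17.1 m/s).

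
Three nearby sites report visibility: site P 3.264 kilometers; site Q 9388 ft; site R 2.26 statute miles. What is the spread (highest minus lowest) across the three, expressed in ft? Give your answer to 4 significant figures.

2545 ft

site P: 3.264 km = 10708.66 ft.
site R: 2.26 SM = 11932.80 ft.
Spread: 11932.80 − 9388.00 = 2545 ft.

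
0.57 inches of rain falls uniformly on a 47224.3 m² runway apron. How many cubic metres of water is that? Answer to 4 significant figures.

Depth: 0.57 in × 25.4 = 14.478 mm.
1 mm over 1 m² is 1 L, so volume = 14.478 × 47224.3 = 683713.42 L = 683.7 m³.

683.7 cubic metres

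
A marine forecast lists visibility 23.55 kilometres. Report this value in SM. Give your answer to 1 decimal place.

1 km = 0.621371 SM, so 23.55 × 0.621371 = 14.6 SM.

14.6 SM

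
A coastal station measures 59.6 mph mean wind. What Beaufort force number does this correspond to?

59.6 mph = 26.6 m/s, which is Beaufort 10 (storm, 24.5–28.4 m/s).

Beaufort force 10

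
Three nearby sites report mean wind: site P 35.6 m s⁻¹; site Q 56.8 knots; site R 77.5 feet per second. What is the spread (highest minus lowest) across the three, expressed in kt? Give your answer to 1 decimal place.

site P: 35.6 m/s = 69.201 kt.
site R: 77.5 ft/s = 45.917 kt.
Spread: 69.201 − 45.917 = 23.3 kt.

23.3 kt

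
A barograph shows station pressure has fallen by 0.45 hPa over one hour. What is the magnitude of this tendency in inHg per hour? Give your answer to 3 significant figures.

0.45 hPa / 1 h × 0.02953 inHg/hPa = 0.0133 inHg/h.

0.0133 inHg per hour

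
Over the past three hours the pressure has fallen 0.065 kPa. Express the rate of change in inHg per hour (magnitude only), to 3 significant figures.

0.00640 inHg per hour

0.065 kPa / 3 h × 0.2953 inHg/kPa = 0.00640 inHg/h.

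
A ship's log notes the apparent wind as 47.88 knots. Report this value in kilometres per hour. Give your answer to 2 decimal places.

88.67 km/h

1 kt = 1.852 km/h, so 47.88 × 1.852 = 88.67 km/h.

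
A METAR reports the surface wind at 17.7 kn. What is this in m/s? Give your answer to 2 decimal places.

1 kt = 0.514444 m/s, so 17.7 × 0.514444 = 9.11 m/s.

9.11 m/s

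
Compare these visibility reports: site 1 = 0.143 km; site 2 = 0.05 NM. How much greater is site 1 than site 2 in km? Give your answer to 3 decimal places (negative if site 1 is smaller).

0.050 km

site 2: 0.05 nmi = 0.09260 km.
Difference: 0.14300 − 0.09260 = 0.050 km.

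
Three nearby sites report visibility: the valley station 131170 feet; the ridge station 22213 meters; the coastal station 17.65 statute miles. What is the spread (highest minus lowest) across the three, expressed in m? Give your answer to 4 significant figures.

17770 m

the valley station: 131170 ft = 39980.62 m.
the coastal station: 17.65 SM = 28404.92 m.
Spread: 39980.62 − 22213.00 = 17770 m.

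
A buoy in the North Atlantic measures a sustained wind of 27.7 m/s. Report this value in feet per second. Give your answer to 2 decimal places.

1 m/s = 3.28084 ft/s, so 27.7 × 3.28084 = 90.88 ft/s.

90.88 ft/s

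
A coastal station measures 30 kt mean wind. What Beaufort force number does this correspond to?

30 kt lies in the Beaufort 7 band (near gale, 28–33 kt).

Beaufort force 7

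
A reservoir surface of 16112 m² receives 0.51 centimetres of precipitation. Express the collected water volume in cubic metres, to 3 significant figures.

82.2 cubic metres

Depth: 0.51 cm × 10 = 5.1 mm.
1 mm over 1 m² is 1 L, so volume = 5.1 × 16112 = 82171.2 L = 82.2 m³.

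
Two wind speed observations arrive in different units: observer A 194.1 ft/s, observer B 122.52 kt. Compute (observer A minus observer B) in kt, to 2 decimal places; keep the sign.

observer A: 194.1 ft/s = 115.0011 kt.
Difference: 115.0011 − 122.5200 = -7.52 kt.

-7.52 kt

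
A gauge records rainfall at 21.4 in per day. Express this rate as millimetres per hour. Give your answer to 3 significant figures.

22.6 mm/hour

21.4 in/day × 25.4 mm/in × 0.0416667 day/hour = 22.6 mm/hour.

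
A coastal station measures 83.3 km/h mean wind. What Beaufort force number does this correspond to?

83.3 km/h = 23.1 m/s, which is Beaufort 9 (strong gale, 20.8–24.4 m/s).

Beaufort force 9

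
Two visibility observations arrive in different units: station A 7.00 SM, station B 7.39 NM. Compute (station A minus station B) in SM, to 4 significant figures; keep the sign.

-1.504 SM

station B: 7.39 nmi = 8.50426 SM.
Difference: 7.00000 − 8.50426 = -1.504 SM.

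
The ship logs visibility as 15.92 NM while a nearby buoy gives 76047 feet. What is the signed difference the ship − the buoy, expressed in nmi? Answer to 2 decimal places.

the buoy: 76047 ft = 12.5157 nmi.
Difference: 15.9200 − 12.5157 = 3.40 nmi.

3.40 nmi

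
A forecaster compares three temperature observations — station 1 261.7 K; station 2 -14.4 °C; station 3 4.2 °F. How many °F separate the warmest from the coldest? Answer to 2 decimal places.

7.19 °F

station 1: 261.7 K = -11.450 °C.
station 3: 4.2 °F = -15.444 °C.
Spread: (-11.450) − (-15.444) = 3.994 °C = 7.19 °F.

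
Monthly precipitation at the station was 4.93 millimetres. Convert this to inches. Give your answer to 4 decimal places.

0.1941 in

1 mm = 0.0393701 in, so 4.93 × 0.0393701 = 0.1941 in.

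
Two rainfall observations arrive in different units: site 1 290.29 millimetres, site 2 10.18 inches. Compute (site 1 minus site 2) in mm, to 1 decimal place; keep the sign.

31.7 mm

site 2: 10.18 in = 258.572 mm.
Difference: 290.290 − 258.572 = 31.7 mm.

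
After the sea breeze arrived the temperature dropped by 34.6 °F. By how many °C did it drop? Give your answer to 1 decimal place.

19.2 °C

For a temperature change the 32° offset cancels: Δ°C = 34.6 × 0.5556 = 19.2 °C.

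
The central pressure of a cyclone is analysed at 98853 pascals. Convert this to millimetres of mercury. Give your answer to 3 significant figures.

741 mmHg

1 Pa = 0.00750062 mmHg, so 98853 × 0.00750062 = 741 mmHg.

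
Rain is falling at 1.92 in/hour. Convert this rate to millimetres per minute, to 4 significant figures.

0.8128 mm/minute

1.92 in/hour × 25.4 mm/in × 0.0166667 hour/minute = 0.8128 mm/minute.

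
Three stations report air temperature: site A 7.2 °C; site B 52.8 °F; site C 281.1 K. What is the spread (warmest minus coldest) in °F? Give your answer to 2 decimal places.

7.84 °F

site B: 52.8 °F = 11.556 °C.
site C: 281.1 K = 7.950 °C.
Spread: 11.556 − 7.200 = 4.356 °C = 7.84 °F.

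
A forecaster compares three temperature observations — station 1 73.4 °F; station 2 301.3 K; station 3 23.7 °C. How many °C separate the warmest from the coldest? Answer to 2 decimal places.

5.15 °C

station 1: 73.4 °F = 23.000 °C.
station 2: 301.3 K = 28.150 °C.
Spread: 28.150 − 23.000 = 5.150 °C.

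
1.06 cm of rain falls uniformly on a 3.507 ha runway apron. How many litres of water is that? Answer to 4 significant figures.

Depth: 1.06 cm × 10 = 10.6 mm.
Area: 3.507 ha = 35070 m².
1 mm over 1 m² is 1 L, so volume = 10.6 × 35070 = 371742 L ≈ 371700 L.

371700 litres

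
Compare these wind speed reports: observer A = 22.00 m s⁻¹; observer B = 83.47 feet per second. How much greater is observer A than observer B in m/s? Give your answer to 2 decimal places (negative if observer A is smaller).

observer B: 83.47 ft/s = 25.4417 m/s.
Difference: 22.0000 − 25.4417 = -3.44 m/s.

-3.44 m/s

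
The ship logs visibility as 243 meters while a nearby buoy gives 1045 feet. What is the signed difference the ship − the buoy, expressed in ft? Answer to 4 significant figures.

the ship: 243 m = 797.244 ft.
Difference: 797.244 − 1045.000 = -247.8 ft.

-247.8 ft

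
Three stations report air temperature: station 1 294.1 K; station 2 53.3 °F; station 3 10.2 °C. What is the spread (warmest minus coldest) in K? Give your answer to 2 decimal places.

station 1: 294.1 K = 20.950 °C.
station 2: 53.3 °F = 11.833 °C.
Spread: 20.950 − 10.200 = 10.750 °C.

10.75 K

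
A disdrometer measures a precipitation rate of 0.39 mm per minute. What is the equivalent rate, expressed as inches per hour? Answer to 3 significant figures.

0.39 mm/minute × 0.0393701 in/mm × 60 minute/hour = 0.921 in/hour.

0.921 in/hour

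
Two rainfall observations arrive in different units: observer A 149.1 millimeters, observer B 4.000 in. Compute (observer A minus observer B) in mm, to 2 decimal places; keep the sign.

47.50 mm

observer B: 4.000 in = 101.6000 mm.
Difference: 149.1000 − 101.6000 = 47.50 mm.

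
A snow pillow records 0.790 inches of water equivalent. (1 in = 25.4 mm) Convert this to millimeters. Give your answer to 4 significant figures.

20.07 mm

1 in = 25.4 mm, so 0.790 × 25.4 = 20.07 mm.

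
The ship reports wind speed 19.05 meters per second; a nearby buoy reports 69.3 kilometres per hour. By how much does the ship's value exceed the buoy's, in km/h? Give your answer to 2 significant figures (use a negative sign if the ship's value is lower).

the ship: 19.05 m/s = 68.5800 km/h.
Difference: 68.5800 − 69.3000 = -0.72 km/h.

-0.72 km/h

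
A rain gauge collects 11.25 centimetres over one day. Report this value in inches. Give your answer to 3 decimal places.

1 cm = 0.393701 in, so 11.25 × 0.393701 = 4.429 in.

4.429 in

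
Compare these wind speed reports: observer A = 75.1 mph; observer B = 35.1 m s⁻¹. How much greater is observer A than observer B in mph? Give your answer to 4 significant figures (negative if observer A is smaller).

-3.416 mph

observer B: 35.1 m/s = 78.51646 mph.
Difference: 75.10000 − 78.51646 = -3.416 mph.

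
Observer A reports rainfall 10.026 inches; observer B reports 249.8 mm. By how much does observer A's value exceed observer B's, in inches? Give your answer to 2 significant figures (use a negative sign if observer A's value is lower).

observer B: 249.8 mm = 9.8346 in.
Difference: 10.0260 − 9.8346 = 0.19 in.

0.19 in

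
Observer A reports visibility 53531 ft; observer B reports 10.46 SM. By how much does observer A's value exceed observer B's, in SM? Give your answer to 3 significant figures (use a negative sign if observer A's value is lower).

-0.322 SM

observer A: 53531 ft = 10.13845 SM.
Difference: 10.13845 − 10.46000 = -0.322 SM.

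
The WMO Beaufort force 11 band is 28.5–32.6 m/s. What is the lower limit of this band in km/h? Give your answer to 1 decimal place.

102.6 km/h

28.5–32.6 m/s × 3.6 = 102.6–117.4 km/h.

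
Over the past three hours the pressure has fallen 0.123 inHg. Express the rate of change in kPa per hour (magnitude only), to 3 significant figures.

0.139 kPa per hour

0.123 inHg / 3 h × 3.38639 kPa/inHg = 0.139 kPa/h.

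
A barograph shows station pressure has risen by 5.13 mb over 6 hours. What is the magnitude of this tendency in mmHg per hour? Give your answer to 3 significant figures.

5.13 mb / 6 h × 0.750062 mmHg/mb = 0.641 mmHg/h.

0.641 mmHg per hour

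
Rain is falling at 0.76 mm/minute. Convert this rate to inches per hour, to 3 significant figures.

0.76 mm/minute × 0.0393701 in/mm × 60 minute/hour = 1.80 in/hour.

1.80 in/hour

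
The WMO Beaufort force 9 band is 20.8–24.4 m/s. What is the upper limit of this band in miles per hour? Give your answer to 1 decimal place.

54.6 mph

20.8–24.4 m/s × 2.237 = 46.5–54.6 mph.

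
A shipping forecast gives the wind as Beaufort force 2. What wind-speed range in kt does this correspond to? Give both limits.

Beaufort 2 (light breeze) spans 4–6 knots.

4 to 6 kt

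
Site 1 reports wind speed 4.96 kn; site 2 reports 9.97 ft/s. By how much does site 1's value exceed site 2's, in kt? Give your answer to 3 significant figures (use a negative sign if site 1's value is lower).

-0.947 kt

site 2: 9.97 ft/s = 5.90706 kt.
Difference: 4.96000 − 5.90706 = -0.947 kt.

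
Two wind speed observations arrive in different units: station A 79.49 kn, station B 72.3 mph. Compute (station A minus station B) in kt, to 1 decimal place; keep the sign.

16.7 kt

station B: 72.3 mph = 62.827 kt.
Difference: 79.490 − 62.827 = 16.7 kt.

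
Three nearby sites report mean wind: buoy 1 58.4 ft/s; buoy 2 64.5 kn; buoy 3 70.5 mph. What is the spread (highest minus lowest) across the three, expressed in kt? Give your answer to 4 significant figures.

29.90 kt

buoy 1: 58.4 ft/s = 34.6011 kt.
buoy 3: 70.5 mph = 61.2628 kt.
Spread: 64.5000 − 34.6011 = 29.90 kt.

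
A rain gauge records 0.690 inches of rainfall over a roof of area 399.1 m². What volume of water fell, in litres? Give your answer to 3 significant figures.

Depth: 0.690 in × 25.4 = 17.526 mm.
1 mm over 1 m² is 1 L, so volume = 17.526 × 399.1 = 6994.6266 L ≈ 6990 L.

6990 litres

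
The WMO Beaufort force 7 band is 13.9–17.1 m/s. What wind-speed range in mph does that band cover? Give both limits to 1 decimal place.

31.1 to 38.3 mph

13.9–17.1 m/s × 2.237 = 31.1–38.3 mph.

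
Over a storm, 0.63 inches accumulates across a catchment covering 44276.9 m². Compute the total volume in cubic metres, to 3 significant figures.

Depth: 0.63 in × 25.4 = 16.002 mm.
1 mm over 1 m² is 1 L, so volume = 16.002 × 44276.9 = 708518.95 L = 709 m³.

709 cubic metres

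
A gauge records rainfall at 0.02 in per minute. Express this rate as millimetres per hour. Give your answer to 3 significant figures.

0.02 in/minute × 25.4 mm/in × 60 minute/hour = 30.5 mm/hour.

30.5 mm/hour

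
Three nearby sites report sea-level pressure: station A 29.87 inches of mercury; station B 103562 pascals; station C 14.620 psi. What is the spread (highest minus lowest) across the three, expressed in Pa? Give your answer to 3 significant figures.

2760 Pa

station A: 29.87 inHg = 101151.44 Pa.
station C: 14.620 psi = 100801.35 Pa.
Spread: 103562.00 − 100801.35 = 2760 Pa.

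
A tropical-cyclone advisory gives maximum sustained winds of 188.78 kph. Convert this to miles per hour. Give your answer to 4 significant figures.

117.3 mph

1 km/h = 0.621371 mph, so 188.78 × 0.621371 = 117.3 mph.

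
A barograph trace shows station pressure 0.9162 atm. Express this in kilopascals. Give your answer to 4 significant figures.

92.83 kPa

1 atm = 101.325 kPa, so 0.9162 × 101.325 = 92.83 kPa.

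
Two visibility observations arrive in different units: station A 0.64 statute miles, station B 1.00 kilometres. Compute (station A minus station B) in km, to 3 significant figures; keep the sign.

station A: 0.64 SM = 1.029980 km.
Difference: 1.029980 − 1.000000 = 0.0300 km.

0.0300 km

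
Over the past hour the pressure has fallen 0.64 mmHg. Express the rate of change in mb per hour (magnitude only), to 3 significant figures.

0.853 mb per hour

0.64 mmHg / 1 h × 1.33322 mb/mmHg = 0.853 mb/h.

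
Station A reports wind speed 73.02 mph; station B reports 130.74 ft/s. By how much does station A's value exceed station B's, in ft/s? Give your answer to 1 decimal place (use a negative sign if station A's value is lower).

-23.6 ft/s

station A: 73.02 mph = 107.096 ft/s.
Difference: 107.096 − 130.740 = -23.6 ft/s.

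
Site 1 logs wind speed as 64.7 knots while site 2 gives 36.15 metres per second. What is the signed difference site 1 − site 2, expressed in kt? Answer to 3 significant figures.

-5.57 kt

site 2: 36.15 m/s = 70.2700 kt.
Difference: 64.7000 − 70.2700 = -5.57 kt.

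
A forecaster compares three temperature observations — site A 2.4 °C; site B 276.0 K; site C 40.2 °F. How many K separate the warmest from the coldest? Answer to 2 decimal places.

site B: 276.0 K = 2.850 °C.
site C: 40.2 °F = 4.556 °C.
Spread: 4.556 − 2.400 = 2.156 °C.

2.16 K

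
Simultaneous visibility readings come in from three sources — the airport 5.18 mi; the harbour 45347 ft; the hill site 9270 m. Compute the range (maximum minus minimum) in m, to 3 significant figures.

5490 m

the airport: 5.18 SM = 8336.40 m.
the harbour: 45347 ft = 13821.77 m.
Spread: 13821.77 − 8336.40 = 5490 m.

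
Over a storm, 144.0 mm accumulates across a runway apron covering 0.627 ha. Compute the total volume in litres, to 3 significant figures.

903000 litres

Area: 0.627 ha = 6270 m².
1 mm over 1 m² is 1 L, so volume = 144 × 6270 = 902880 L ≈ 903000 L.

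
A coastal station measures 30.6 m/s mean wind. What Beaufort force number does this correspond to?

Beaufort force 11

30.6 m/s lies in the Beaufort 11 band (violent storm, 28.5–32.6 m/s).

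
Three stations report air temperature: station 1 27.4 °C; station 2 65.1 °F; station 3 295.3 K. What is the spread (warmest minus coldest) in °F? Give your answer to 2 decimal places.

station 2: 65.1 °F = 18.389 °C.
station 3: 295.3 K = 22.150 °C.
Spread: 27.400 − 18.389 = 9.011 °C = 16.22 °F.

16.22 °F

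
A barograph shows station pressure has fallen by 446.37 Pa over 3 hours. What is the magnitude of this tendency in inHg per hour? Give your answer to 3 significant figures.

0.0439 inHg per hour

446.37 Pa / 3 h × 0.0002953 inHg/Pa = 0.0439 inHg/h.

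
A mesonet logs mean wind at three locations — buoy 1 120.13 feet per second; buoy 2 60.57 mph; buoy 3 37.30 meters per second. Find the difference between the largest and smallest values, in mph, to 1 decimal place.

22.9 mph

buoy 1: 120.13 ft/s = 81.907 mph.
buoy 3: 37.30 m/s = 83.438 mph.
Spread: 83.438 − 60.570 = 22.9 mph.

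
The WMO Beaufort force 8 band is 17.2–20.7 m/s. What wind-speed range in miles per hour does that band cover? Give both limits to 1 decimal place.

17.2–20.7 m/s × 2.237 = 38.5–46.3 mph.

38.5 to 46.3 mph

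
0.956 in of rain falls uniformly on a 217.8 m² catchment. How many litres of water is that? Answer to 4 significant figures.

Depth: 0.956 in × 25.4 = 24.2824 mm.
1 mm over 1 m² is 1 L, so volume = 24.2824 × 217.8 = 5288.7067 L ≈ 5289 L.

5289 litres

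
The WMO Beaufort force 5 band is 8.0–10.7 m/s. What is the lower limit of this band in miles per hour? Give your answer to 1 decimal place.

17.9 mph

8.0–10.7 m/s × 2.237 = 17.9–23.9 mph.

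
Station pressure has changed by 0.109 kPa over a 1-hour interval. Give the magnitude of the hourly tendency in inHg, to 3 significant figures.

0.0322 inHg per hour

0.109 kPa / 1 h × 0.2953 inHg/kPa = 0.0322 inHg/h.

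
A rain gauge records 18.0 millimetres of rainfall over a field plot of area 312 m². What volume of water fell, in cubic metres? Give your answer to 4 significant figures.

1 mm over 1 m² is 1 L, so volume = 18 × 312 = 5616 L = 5.616 m³.

5.616 cubic metres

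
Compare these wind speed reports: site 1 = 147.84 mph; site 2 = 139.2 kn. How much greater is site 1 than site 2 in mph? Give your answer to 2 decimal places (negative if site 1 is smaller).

-12.35 mph

site 2: 139.2 kt = 160.1885 mph.
Difference: 147.8400 − 160.1885 = -12.35 mph.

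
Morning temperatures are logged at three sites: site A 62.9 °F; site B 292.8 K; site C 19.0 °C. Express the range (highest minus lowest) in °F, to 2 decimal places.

4.47 °F

site A: 62.9 °F = 17.167 °C.
site B: 292.8 K = 19.650 °C.
Spread: 19.650 − 17.167 = 2.483 °C = 4.47 °F.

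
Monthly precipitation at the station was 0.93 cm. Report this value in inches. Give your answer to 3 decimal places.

0.366 in

1 cm = 0.393701 in, so 0.93 × 0.393701 = 0.366 in.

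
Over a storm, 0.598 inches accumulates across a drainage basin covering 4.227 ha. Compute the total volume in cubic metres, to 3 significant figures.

642 cubic metres

Depth: 0.598 in × 25.4 = 15.1892 mm.
Area: 4.227 ha = 42270 m².
1 mm over 1 m² is 1 L, so volume = 15.1892 × 42270 = 642047.48 L = 642 m³.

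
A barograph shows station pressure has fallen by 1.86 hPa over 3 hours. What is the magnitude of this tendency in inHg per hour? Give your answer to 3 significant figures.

0.0183 inHg per hour

1.86 hPa / 3 h × 0.02953 inHg/hPa = 0.0183 inHg/h.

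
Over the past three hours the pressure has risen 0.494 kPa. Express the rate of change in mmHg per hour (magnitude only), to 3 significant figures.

1.24 mmHg per hour

0.494 kPa / 3 h × 7.50062 mmHg/kPa = 1.24 mmHg/h.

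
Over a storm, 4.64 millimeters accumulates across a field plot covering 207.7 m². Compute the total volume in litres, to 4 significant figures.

963.7 litres

1 mm over 1 m² is 1 L, so volume = 4.64 × 207.7 = 963.728 L ≈ 963.7 L.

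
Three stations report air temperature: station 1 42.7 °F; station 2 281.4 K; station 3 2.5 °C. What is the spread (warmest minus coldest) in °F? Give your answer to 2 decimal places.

10.35 °F

station 1: 42.7 °F = 5.944 °C.
station 2: 281.4 K = 8.250 °C.
Spread: 8.250 − 2.500 = 5.750 °C = 10.35 °F.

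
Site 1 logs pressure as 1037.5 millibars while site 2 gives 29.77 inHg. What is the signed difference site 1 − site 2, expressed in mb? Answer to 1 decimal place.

site 2: 29.77 inHg = 1008.128 mb.
Difference: 1037.500 − 1008.128 = 29.4 mb.

29.4 mb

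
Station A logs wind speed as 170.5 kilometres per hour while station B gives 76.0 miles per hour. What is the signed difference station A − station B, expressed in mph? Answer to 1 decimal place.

station A: 170.5 km/h = 105.944 mph.
Difference: 105.944 − 76.000 = 29.9 mph.

29.9 mph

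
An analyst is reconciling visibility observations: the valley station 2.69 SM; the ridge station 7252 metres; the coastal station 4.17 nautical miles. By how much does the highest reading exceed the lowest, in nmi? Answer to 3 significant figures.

the valley station: 2.69 SM = 2.3375 nmi.
the ridge station: 7252 m = 3.9158 nmi.
Spread: 4.1700 − 2.3375 = 1.83 nmi.

1.83 nmi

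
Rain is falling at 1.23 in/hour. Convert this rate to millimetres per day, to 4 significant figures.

749.8 mm/day

1.23 in/hour × 25.4 mm/in × 24 hour/day = 749.8 mm/day.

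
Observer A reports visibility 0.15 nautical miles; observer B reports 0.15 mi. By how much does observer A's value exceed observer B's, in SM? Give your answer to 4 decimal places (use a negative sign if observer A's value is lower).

observer A: 0.15 nmi = 0.172617 SM.
Difference: 0.172617 − 0.150000 = 0.0226 SM.

0.0226 SM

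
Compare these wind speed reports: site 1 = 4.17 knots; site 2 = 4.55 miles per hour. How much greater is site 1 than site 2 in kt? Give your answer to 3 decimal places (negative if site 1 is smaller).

0.216 kt

site 2: 4.55 mph = 3.95384 kt.
Difference: 4.17000 − 3.95384 = 0.216 kt.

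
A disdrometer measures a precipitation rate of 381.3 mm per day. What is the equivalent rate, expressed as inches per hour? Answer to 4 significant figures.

0.6255 in/hour

381.3 mm/day × 0.0393701 in/mm × 0.0416667 day/hour = 0.6255 in/hour.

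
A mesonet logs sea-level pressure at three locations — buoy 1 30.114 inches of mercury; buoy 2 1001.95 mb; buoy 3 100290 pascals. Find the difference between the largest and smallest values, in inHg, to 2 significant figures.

buoy 2: 1001.95 mb = 29.5876 inHg.
buoy 3: 100290 Pa = 29.6156 inHg.
Spread: 30.1140 − 29.5876 = 0.53 inHg.

0.53 inHg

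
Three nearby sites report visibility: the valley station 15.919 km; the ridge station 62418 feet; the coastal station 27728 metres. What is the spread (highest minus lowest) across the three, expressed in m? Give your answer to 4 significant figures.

the valley station: 15.919 km = 15919.00 m.
the ridge station: 62418 ft = 19025.01 m.
Spread: 27728.00 − 15919.00 = 11810 m.

11810 m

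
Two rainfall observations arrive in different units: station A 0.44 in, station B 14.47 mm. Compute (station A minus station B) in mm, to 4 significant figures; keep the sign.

-3.294 mm

station A: 0.44 in = 11.17600 mm.
Difference: 11.17600 − 14.47000 = -3.294 mm.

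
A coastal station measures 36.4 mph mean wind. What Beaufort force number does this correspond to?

36.4 mph = 16.3 m/s, which is Beaufort 7 (near gale, 13.9–17.1 m/s).

Beaufort force 7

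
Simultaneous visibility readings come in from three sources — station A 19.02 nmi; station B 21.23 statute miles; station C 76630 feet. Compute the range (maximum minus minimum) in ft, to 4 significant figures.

station A: 19.02 nmi = 115567.72 ft.
station B: 21.23 SM = 112094.40 ft.
Spread: 115567.72 − 76630.00 = 38940 ft.

38940 ft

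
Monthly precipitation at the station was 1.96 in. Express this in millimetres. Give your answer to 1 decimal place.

49.8 mm

1 in = 25.4 mm, so 1.96 × 25.4 = 49.8 mm.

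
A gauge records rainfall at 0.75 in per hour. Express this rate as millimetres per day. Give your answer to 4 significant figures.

0.75 in/hour × 25.4 mm/in × 24 hour/day = 457.2 mm/day.

457.2 mm/day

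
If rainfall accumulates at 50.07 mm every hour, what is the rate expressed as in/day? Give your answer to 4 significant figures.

47.31 in/day

50.07 mm/hour × 0.0393701 in/mm × 24 hour/day = 47.31 in/day.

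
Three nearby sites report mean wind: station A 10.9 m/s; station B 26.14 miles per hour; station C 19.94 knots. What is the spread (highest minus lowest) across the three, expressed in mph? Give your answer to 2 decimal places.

station A: 10.9 m/s = 24.3826 mph.
station C: 19.94 kt = 22.9465 mph.
Spread: 26.1400 − 22.9465 = 3.19 mph.

3.19 mph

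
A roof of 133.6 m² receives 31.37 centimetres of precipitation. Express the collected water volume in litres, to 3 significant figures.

Depth: 31.37 cm × 10 = 313.7 mm.
1 mm over 1 m² is 1 L, so volume = 313.7 × 133.6 = 41910.32 L ≈ 41900 L.

41900 litres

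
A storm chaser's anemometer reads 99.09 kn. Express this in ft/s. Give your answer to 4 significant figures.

1 kt = 1.68781 ft/s, so 99.09 × 1.68781 = 167.2 ft/s.

167.2 ft/s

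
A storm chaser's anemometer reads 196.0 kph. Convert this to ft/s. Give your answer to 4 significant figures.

178.6 ft/s

1 km/h = 0.911344 ft/s, so 196.0 × 0.911344 = 178.6 ft/s.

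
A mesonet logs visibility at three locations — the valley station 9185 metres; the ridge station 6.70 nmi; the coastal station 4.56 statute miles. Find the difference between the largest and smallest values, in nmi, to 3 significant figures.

2.74 nmi

the valley station: 9185 m = 4.9595 nmi.
the coastal station: 4.56 SM = 3.9625 nmi.
Spread: 6.7000 − 3.9625 = 2.74 nmi.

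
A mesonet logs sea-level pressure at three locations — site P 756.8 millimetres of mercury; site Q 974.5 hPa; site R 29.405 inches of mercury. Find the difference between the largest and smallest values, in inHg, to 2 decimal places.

site P: 756.8 mmHg = 29.7953 inHg.
site Q: 974.5 hPa = 28.7770 inHg.
Spread: 29.7953 − 28.7770 = 1.02 inHg.

1.02 inHg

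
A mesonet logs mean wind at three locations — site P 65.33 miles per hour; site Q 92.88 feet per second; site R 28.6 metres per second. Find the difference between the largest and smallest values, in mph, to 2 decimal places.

2.00 mph

site Q: 92.88 ft/s = 63.3273 mph.
site R: 28.6 m/s = 63.9764 mph.
Spread: 65.3300 − 63.3273 = 2.00 mph.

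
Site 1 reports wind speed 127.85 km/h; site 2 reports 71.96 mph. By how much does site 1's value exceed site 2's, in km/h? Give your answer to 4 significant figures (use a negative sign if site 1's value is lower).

site 2: 71.96 mph = 115.8084 km/h.
Difference: 127.8500 − 115.8084 = 12.04 km/h.

12.04 km/h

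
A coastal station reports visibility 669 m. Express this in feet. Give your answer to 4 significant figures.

2195 ft

1 m = 3.28084 ft, so 669 × 3.28084 = 2195 ft.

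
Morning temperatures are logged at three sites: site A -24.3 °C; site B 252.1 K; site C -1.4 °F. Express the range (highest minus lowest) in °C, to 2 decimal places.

site B: 252.1 K = -21.050 °C.
site C: -1.4 °F = -18.556 °C.
Spread: (-18.556) − (-24.300) = 5.744 °C.

5.74 °C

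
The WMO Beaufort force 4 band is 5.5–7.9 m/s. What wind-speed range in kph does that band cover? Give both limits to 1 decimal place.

19.8 to 28.4 km/h

5.5–7.9 m/s × 3.6 = 19.8–28.4 km/h.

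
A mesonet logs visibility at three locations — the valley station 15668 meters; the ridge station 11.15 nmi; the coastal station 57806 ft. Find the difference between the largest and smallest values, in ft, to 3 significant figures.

16300 ft

the valley station: 15668 m = 51404.20 ft.
the ridge station: 11.15 nmi = 67748.69 ft.
Spread: 67748.69 − 51404.20 = 16300 ft.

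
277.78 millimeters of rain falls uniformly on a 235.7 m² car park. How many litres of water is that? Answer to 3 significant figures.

1 mm over 1 m² is 1 L, so volume = 277.78 × 235.7 = 65472.746 L ≈ 65500 L.

65500 litres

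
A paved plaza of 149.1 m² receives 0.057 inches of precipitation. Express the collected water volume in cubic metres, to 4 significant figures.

0.2159 cubic metres

Depth: 0.057 in × 25.4 = 1.4478 mm.
1 mm over 1 m² is 1 L, so volume = 1.4478 × 149.1 = 215.86698 L = 0.2159 m³.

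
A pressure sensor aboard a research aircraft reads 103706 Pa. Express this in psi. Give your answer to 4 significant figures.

1 Pa = 0.000145038 psi, so 103706 × 0.000145038 = 15.04 psi.

15.04 psi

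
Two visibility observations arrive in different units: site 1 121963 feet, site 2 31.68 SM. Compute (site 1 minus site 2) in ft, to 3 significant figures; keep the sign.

site 2: 31.68 SM = 167270.40 ft.
Difference: 121963.00 − 167270.40 = -45300 ft.

-45300 ft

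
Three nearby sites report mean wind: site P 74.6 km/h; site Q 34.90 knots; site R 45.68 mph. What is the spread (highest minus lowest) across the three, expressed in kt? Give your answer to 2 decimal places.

5.38 kt

site P: 74.6 km/h = 40.2808 kt.
site R: 45.68 mph = 39.6948 kt.
Spread: 40.2808 − 34.9000 = 5.38 kt.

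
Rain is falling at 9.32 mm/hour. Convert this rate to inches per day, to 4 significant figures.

9.32 mm/hour × 0.0393701 in/mm × 24 hour/day = 8.806 in/day.

8.806 in/day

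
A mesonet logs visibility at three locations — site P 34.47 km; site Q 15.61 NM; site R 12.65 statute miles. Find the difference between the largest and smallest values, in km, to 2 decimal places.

site Q: 15.61 nmi = 28.9097 km.
site R: 12.65 SM = 20.3582 km.
Spread: 34.4700 − 20.3582 = 14.11 km.

14.11 km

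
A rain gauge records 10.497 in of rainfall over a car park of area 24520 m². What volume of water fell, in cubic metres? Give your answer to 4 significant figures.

Depth: 10.497 in × 25.4 = 266.6238 mm.
1 mm over 1 m² is 1 L, so volume = 266.6238 × 24520 = 6537615.6 L = 6538 m³.

6538 cubic metres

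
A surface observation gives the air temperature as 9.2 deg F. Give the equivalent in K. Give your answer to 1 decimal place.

260.5 K

First to °C: -12.67 °C.
Then to K: 260.5 K.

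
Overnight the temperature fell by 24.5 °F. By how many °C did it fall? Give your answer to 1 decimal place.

13.6 °C

For a temperature change the 32° offset cancels: Δ°C = 24.5 × 0.5556 = 13.6 °C.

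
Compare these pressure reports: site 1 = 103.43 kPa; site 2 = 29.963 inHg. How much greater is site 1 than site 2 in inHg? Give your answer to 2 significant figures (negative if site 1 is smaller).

site 1: 103.43 kPa = 30.5429 inHg.
Difference: 30.5429 − 29.9630 = 0.58 inHg.

0.58 inHg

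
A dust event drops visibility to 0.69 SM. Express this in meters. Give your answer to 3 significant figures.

1110 m

1 SM = 1609.34 m, so 0.69 × 1609.34 = 1110 m.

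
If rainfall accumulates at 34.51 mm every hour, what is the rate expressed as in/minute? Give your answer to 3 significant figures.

34.51 mm/hour × 0.0393701 in/mm × 0.0166667 hour/minute = 0.0226 in/minute.

0.0226 in/minute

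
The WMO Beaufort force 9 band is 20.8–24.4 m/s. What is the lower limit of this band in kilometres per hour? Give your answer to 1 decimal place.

74.9 km/h

20.8–24.4 m/s × 3.6 = 74.9–87.8 km/h.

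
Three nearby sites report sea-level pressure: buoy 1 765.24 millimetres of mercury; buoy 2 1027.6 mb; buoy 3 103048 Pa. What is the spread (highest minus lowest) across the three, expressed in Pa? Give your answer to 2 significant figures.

buoy 1: 765.24 mmHg = 102023.62 Pa.
buoy 2: 1027.6 mb = 102760.00 Pa.
Spread: 103048.00 − 102023.62 = 1000 Pa.

1000 Pa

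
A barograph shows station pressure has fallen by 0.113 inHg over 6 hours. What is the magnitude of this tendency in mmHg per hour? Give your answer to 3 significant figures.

0.113 inHg / 6 h × 25.4 mmHg/inHg = 0.478 mmHg/h.

0.478 mmHg per hour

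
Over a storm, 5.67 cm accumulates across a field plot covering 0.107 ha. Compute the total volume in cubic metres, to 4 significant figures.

Depth: 5.67 cm × 10 = 56.7 mm.
Area: 0.107 ha = 1070 m².
1 mm over 1 m² is 1 L, so volume = 56.7 × 1070 = 60669 L = 60.67 m³.

60.67 cubic metres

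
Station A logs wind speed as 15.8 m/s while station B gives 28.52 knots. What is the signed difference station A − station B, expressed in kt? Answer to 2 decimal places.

2.19 kt

station A: 15.8 m/s = 30.7127 kt.
Difference: 30.7127 − 28.5200 = 2.19 kt.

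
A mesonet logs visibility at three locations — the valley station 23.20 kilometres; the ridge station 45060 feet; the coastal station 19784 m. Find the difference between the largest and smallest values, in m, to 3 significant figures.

the valley station: 23.20 km = 23200.00 m.
the ridge station: 45060 ft = 13734.29 m.
Spread: 23200.00 − 13734.29 = 9470 m.

9470 m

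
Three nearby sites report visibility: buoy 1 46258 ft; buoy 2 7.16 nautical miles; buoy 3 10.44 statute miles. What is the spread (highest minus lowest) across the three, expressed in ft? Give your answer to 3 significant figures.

11600 ft

buoy 2: 7.16 nmi = 43504.99 ft.
buoy 3: 10.44 SM = 55123.20 ft.
Spread: 55123.20 − 43504.99 = 11600 ft.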